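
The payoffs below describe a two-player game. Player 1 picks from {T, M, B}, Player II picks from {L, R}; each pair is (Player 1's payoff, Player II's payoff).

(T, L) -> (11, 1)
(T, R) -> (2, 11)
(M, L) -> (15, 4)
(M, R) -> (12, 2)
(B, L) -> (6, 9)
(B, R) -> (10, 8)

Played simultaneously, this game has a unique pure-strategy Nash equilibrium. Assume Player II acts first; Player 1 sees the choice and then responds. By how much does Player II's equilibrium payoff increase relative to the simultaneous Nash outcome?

0

Work backward from Player 1's decision.
- L → Player 1 plays M (best of 11, 15, 6); Player II gets 4.
- R → Player 1 plays M (best of 2, 12, 10); Player II gets 2.
Player II's induced payoffs are 4, 2, so Player II commits to L. Subgame-perfect outcome: (M, L) with payoffs (15, 4).
Under simultaneous play:
Player 1's best replies: L→M; R→M.
Player II's best replies: T→R; M→L; B→L.
The unique mutual best reply is (M, L), giving (15, 4).
Player II's commitment gain: 4 − 4 = 0.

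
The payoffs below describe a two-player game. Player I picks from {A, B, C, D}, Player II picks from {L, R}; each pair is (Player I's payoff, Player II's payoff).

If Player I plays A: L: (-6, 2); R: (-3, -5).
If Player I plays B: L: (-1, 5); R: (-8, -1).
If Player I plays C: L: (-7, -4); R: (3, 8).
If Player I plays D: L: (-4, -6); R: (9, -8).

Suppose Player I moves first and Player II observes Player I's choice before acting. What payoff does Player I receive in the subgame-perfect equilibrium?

3

Solve by backward induction (Player I leads).
- A: Player II compares 2, -5 and picks L; Player I would get -6.
- B: Player II compares 5, -1 and picks L; Player I would get -1.
- C: Player II compares -4, 8 and picks R; Player I would get 3.
- D: Player II compares -6, -8 and picks L; Player I would get -4.
Player I's induced payoffs are -6, -1, 3, -4, so Player I commits to C. Subgame-perfect outcome: (C, R) with payoffs (3, 8).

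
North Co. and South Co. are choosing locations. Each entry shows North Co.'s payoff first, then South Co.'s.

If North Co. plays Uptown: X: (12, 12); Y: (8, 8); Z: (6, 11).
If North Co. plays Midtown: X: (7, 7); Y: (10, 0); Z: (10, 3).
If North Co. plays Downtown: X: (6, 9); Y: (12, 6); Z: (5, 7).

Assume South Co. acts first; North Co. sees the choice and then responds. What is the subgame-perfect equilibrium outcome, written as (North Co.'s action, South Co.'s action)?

(Uptown, X)

Solve by backward induction (South Co. leads).
- X → North Co. plays Uptown (best of 12, 7, 6); South Co. gets 12.
- Y → North Co. plays Downtown (best of 8, 10, 12); South Co. gets 6.
- Z → North Co. plays Midtown (best of 6, 10, 5); South Co. gets 3.
Maximizing over 12, 6, 3, South Co. chooses X. Subgame-perfect outcome: (Uptown, X) with payoffs (12, 12).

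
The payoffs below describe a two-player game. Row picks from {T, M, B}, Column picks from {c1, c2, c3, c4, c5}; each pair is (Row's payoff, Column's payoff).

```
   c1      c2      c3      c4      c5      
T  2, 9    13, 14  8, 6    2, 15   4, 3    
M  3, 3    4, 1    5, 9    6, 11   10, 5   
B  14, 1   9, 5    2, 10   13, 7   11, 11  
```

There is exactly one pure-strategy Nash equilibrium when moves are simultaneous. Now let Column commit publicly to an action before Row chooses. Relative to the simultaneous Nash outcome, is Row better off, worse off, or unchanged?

Work backward from Row's decision.
- c1: BR = B, leader payoff 1.
- c2: BR = T, leader payoff 14.
- c3: BR = T, leader payoff 6.
- c4: BR = B, leader payoff 7.
- c5: BR = B, leader payoff 11.
Among 1, 14, 6, 7, 11, the best is 14 at c2. Subgame-perfect outcome: (T, c2) with payoffs (13, 14).
For the simultaneous game, intersect best replies.
Row's best replies: c1→B; c2→T; c3→T; c4→B; c5→B.
Column's best replies: T→c4; M→c4; B→c5.
Only (B, c5) has each player best-responding; Nash payoffs (11, 11).
Row earns 13 sequentially versus 11 at the Nash outcome: better off.

better off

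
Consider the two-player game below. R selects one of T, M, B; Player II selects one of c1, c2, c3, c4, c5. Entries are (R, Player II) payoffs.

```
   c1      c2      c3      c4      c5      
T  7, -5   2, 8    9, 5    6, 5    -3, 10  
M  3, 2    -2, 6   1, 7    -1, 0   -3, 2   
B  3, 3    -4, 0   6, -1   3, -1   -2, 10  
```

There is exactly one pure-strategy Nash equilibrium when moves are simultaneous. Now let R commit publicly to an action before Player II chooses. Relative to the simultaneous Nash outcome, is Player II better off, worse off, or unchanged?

Solve by backward induction (R leads).
- T → Player II plays c5 (best of -5, 8, 5, 5, 10); R gets -3.
- M → Player II plays c3 (best of 2, 6, 7, 0, 2); R gets 1.
- B → Player II plays c5 (best of 3, 0, -1, -1, 10); R gets -2.
Among -3, 1, -2, the best is 1 at M. Subgame-perfect outcome: (M, c3) with payoffs (1, 7).
Under simultaneous play:
R's best replies: c1→T; c2→T; c3→T; c4→T; c5→B.
Player II's best replies: T→c5; M→c3; B→c5.
Only (B, c5) has each player best-responding; Nash payoffs (-2, 10).
Player II earns 7 sequentially versus 10 at the Nash outcome: worse off.

worse off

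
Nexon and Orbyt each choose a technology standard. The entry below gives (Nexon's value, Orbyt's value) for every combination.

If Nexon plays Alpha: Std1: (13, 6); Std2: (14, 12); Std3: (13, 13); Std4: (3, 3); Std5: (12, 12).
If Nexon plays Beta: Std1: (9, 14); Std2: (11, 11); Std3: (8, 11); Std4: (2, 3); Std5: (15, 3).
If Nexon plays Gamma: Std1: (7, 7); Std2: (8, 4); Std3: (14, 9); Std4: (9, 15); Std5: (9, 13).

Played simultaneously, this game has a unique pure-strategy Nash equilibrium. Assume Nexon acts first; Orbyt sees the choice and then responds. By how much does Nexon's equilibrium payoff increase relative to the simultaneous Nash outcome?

4

Work backward from Orbyt's decision.
- Alpha: BR = Std3, leader payoff 13.
- Beta: BR = Std1, leader payoff 9.
- Gamma: BR = Std4, leader payoff 9.
Nexon's induced payoffs are 13, 9, 9, so Nexon commits to Alpha. Subgame-perfect outcome: (Alpha, Std3) with payoffs (13, 13).
Now find the simultaneous Nash equilibrium.
Nexon's best replies: Std1→Alpha; Std2→Alpha; Std3→Gamma; Std4→Gamma; Std5→Beta.
Orbyt's best replies: Alpha→Std3; Beta→Std1; Gamma→Std4.
Only (Gamma, Std4) has each player best-responding; Nash payoffs (9, 15).
Nexon's commitment gain: 13 − 9 = 4.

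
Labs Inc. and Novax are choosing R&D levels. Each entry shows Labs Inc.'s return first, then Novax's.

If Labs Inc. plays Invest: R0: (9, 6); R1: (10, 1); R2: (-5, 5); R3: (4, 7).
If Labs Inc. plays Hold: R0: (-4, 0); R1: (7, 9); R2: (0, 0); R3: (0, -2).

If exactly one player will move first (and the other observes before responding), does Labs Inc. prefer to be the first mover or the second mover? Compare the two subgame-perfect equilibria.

first

If Labs Inc. leads: Novax's best replies are Invest→R3, Hold→R1; Labs Inc.'s induced payoffs 4, 7; outcome (Hold, R1), payoffs (7, 9).
If Novax leads: Labs Inc.'s best replies are R0→Invest, R1→Invest, R2→Hold, R3→Invest; Novax's induced payoffs 6, 1, 0, 7; outcome (Invest, R3), payoffs (4, 7).
Labs Inc. gets 7 moving first and 4 moving second, so Labs Inc. prefers to move first.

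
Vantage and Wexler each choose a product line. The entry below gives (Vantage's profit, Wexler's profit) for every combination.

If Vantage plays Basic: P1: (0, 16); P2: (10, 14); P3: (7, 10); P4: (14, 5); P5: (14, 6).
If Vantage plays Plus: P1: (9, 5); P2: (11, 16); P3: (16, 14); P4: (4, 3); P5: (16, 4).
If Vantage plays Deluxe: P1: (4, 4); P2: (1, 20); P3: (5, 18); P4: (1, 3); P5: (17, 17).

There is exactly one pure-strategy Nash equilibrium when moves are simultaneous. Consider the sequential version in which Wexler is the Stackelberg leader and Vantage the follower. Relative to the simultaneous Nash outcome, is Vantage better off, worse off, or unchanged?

Solve by backward induction (Wexler leads).
- P1 → Vantage plays Plus (best of 0, 9, 4); Wexler gets 5.
- P2 → Vantage plays Plus (best of 10, 11, 1); Wexler gets 16.
- P3 → Vantage plays Plus (best of 7, 16, 5); Wexler gets 14.
- P4 → Vantage plays Basic (best of 14, 4, 1); Wexler gets 5.
- P5 → Vantage plays Deluxe (best of 14, 16, 17); Wexler gets 17.
Maximizing over 5, 16, 14, 5, 17, Wexler chooses P5. Subgame-perfect outcome: (Deluxe, P5) with payoffs (17, 17).
Now find the simultaneous Nash equilibrium.
Vantage's best replies: P1→Plus; P2→Plus; P3→Plus; P4→Basic; P5→Deluxe.
Wexler's best replies: Basic→P1; Plus→P2; Deluxe→P2.
The unique mutual best reply is (Plus, P2), giving (11, 16).
Vantage earns 17 sequentially versus 11 at the Nash outcome: better off.

better off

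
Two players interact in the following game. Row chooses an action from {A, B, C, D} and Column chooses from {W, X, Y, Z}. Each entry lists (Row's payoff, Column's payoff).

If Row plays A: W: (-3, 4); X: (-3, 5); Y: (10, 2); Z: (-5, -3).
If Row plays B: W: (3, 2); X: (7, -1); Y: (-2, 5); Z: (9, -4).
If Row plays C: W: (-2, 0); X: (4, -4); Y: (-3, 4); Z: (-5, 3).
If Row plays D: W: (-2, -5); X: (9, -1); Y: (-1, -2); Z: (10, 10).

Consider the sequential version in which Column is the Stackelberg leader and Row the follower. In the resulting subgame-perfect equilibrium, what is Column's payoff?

10

Work backward from Row's decision.
- W: Row compares -3, 3, -2, -2 and picks B; Column would get 2.
- X: Row compares -3, 7, 4, 9 and picks D; Column would get -1.
- Y: Row compares 10, -2, -3, -1 and picks A; Column would get 2.
- Z: Row compares -5, 9, -5, 10 and picks D; Column would get 10.
Column's induced payoffs are 2, -1, 2, 10, so Column commits to Z. Subgame-perfect outcome: (D, Z) with payoffs (10, 10).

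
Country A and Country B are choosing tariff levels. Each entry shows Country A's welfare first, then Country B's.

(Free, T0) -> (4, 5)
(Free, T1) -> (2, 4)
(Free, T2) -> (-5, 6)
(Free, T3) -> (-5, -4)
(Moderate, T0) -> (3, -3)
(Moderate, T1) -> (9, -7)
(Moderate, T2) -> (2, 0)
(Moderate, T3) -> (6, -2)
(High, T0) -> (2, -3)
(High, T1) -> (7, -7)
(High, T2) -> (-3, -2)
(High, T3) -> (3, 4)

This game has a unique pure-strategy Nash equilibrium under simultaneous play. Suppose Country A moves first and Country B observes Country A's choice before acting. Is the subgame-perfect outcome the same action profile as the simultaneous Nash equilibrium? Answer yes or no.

Work backward from Country B's decision.
- Free: Country B compares 5, 4, 6, -4 and picks T2; Country A would get -5.
- Moderate: Country B compares -3, -7, 0, -2 and picks T2; Country A would get 2.
- High: Country B compares -3, -7, -2, 4 and picks T3; Country A would get 3.
Maximizing over -5, 2, 3, Country A chooses High. Subgame-perfect outcome: (High, T3) with payoffs (3, 4).
Under simultaneous play:
Country A's best replies: T0→Free; T1→Moderate; T2→Moderate; T3→Moderate.
Country B's best replies: Free→T2; Moderate→T2; High→T3.
Only (Moderate, T2) has each player best-responding; Nash payoffs (2, 0).
Sequential outcome (High, T3) differs from the Nash profile (Moderate, T2).

no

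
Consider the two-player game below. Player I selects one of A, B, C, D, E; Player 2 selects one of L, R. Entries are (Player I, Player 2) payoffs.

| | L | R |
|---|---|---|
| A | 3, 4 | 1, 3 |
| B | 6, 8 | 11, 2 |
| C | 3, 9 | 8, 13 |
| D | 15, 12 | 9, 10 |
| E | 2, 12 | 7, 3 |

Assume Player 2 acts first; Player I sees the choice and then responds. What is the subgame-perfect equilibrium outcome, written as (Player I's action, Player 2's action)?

Work backward from Player I's decision.
- L: Player I compares 3, 6, 3, 15, 2 and picks D; Player 2 would get 12.
- R: Player I compares 1, 11, 8, 9, 7 and picks B; Player 2 would get 2.
Player 2's induced payoffs are 12, 2, so Player 2 commits to L. Subgame-perfect outcome: (D, L) with payoffs (15, 12).

(D, L)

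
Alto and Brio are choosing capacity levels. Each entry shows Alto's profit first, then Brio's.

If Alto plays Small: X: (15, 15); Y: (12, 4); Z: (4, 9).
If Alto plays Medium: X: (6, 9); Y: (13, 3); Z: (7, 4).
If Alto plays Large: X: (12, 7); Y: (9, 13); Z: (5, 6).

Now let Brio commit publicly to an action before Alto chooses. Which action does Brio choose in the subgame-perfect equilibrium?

Backward induction with Brio moving first.
- X → Alto plays Small (best of 15, 6, 12); Brio gets 15.
- Y → Alto plays Medium (best of 12, 13, 9); Brio gets 3.
- Z → Alto plays Medium (best of 4, 7, 5); Brio gets 4.
Brio's induced payoffs are 15, 3, 4, so Brio commits to X. Subgame-perfect outcome: (Small, X) with payoffs (15, 15).

X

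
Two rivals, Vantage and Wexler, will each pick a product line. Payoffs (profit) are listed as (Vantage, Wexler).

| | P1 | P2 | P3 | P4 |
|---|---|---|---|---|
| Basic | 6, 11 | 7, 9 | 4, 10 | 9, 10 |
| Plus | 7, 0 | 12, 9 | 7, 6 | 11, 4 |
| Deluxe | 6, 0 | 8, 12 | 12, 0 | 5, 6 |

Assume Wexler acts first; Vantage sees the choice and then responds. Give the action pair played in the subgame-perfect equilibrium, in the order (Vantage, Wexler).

Solve by backward induction (Wexler leads).
- P1: Vantage compares 6, 7, 6 and picks Plus; Wexler would get 0.
- P2: Vantage compares 7, 12, 8 and picks Plus; Wexler would get 9.
- P3: Vantage compares 4, 7, 12 and picks Deluxe; Wexler would get 0.
- P4: Vantage compares 9, 11, 5 and picks Plus; Wexler would get 4.
Wexler's induced payoffs are 0, 9, 0, 4, so Wexler commits to P2. Subgame-perfect outcome: (Plus, P2) with payoffs (12, 9).

(Plus, P2)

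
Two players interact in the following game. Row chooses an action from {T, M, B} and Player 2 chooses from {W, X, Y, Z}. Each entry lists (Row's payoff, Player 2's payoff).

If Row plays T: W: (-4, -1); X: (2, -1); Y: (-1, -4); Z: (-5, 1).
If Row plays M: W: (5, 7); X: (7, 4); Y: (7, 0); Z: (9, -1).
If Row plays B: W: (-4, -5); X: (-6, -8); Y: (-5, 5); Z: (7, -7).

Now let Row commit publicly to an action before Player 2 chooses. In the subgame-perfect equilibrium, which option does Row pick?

Solve by backward induction (Row leads).
- T: BR = Z, leader payoff -5.
- M: BR = W, leader payoff 5.
- B: BR = Y, leader payoff -5.
Row's induced payoffs are -5, 5, -5, so Row commits to M. Subgame-perfect outcome: (M, W) with payoffs (5, 7).

M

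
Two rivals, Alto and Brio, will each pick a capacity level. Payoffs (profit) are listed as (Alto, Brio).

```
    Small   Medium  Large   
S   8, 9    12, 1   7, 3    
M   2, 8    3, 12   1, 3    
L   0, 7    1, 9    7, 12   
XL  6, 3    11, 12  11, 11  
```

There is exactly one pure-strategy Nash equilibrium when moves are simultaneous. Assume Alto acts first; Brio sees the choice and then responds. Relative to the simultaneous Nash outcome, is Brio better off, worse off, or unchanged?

Brio best-responds to each possible Alto move:
- S: Brio compares 9, 1, 3 and picks Small; Alto would get 8.
- M: Brio compares 8, 12, 3 and picks Medium; Alto would get 3.
- L: Brio compares 7, 9, 12 and picks Large; Alto would get 7.
- XL: Brio compares 3, 12, 11 and picks Medium; Alto would get 11.
Among 8, 3, 7, 11, the best is 11 at XL. Subgame-perfect outcome: (XL, Medium) with payoffs (11, 12).
Now find the simultaneous Nash equilibrium.
Alto's best replies: Small→S; Medium→S; Large→XL.
Brio's best replies: S→Small; M→Medium; L→Large; XL→Medium.
The unique mutual best reply is (S, Small), giving (8, 9).
Brio earns 12 sequentially versus 9 at the Nash outcome: better off.

better off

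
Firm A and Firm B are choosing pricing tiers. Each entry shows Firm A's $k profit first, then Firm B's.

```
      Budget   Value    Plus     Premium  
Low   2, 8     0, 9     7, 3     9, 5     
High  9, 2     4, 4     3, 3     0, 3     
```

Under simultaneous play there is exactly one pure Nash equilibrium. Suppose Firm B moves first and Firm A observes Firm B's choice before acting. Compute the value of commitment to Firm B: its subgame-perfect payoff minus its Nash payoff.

1

Work backward from Firm A's decision.
- Budget → Firm A plays High (best of 2, 9); Firm B gets 2.
- Value → Firm A plays High (best of 0, 4); Firm B gets 4.
- Plus → Firm A plays Low (best of 7, 3); Firm B gets 3.
- Premium → Firm A plays Low (best of 9, 0); Firm B gets 5.
Firm B's induced payoffs are 2, 4, 3, 5, so Firm B commits to Premium. Subgame-perfect outcome: (Low, Premium) with payoffs (9, 5).
Now find the simultaneous Nash equilibrium.
Firm A's best replies: Budget→High; Value→High; Plus→Low; Premium→Low.
Firm B's best replies: Low→Value; High→Value.
Only (High, Value) has each player best-responding; Nash payoffs (4, 4).
Firm B's commitment gain: 5 − 4 = 1.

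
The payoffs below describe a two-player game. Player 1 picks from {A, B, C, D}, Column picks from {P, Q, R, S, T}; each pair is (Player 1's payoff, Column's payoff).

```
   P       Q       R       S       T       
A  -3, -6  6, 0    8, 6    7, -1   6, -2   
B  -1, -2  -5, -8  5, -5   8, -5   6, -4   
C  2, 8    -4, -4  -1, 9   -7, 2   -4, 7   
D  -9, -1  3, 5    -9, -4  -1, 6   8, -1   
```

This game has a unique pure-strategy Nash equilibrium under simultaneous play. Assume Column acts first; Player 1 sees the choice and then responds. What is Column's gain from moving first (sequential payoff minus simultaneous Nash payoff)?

2

Work backward from Player 1's decision.
- P: Player 1 compares -3, -1, 2, -9 and picks C; Column would get 8.
- Q: Player 1 compares 6, -5, -4, 3 and picks A; Column would get 0.
- R: Player 1 compares 8, 5, -1, -9 and picks A; Column would get 6.
- S: Player 1 compares 7, 8, -7, -1 and picks B; Column would get -5.
- T: Player 1 compares 6, 6, -4, 8 and picks D; Column would get -1.
Maximizing over 8, 0, 6, -5, -1, Column chooses P. Subgame-perfect outcome: (C, P) with payoffs (2, 8).
Now find the simultaneous Nash equilibrium.
Player 1's best replies: P→C; Q→A; R→A; S→B; T→D.
Column's best replies: A→R; B→P; C→R; D→S.
The unique mutual best reply is (A, R), giving (8, 6).
Column's commitment gain: 8 − 6 = 2.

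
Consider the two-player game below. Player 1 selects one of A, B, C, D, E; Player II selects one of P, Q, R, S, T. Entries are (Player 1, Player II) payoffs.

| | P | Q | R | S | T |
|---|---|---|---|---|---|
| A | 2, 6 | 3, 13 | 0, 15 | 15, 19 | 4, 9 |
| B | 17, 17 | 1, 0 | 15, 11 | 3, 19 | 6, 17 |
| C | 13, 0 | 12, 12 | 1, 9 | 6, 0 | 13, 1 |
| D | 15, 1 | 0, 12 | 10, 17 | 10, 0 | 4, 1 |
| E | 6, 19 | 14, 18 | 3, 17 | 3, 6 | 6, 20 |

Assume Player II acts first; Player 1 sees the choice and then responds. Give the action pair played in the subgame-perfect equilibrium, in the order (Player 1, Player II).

Work backward from Player 1's decision.
- P: Player 1 compares 2, 17, 13, 15, 6 and picks B; Player II would get 17.
- Q: Player 1 compares 3, 1, 12, 0, 14 and picks E; Player II would get 18.
- R: Player 1 compares 0, 15, 1, 10, 3 and picks B; Player II would get 11.
- S: Player 1 compares 15, 3, 6, 10, 3 and picks A; Player II would get 19.
- T: Player 1 compares 4, 6, 13, 4, 6 and picks C; Player II would get 1.
Player II's induced payoffs are 17, 18, 11, 19, 1, so Player II commits to S. Subgame-perfect outcome: (A, S) with payoffs (15, 19).

(A, S)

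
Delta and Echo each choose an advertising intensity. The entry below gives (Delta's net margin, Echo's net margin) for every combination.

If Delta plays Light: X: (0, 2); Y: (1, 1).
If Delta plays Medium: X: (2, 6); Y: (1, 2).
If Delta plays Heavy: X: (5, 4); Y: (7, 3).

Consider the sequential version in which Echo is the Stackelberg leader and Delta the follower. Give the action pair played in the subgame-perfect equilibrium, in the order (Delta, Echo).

(Heavy, X)

Backward induction with Echo moving first.
- X: Delta compares 0, 2, 5 and picks Heavy; Echo would get 4.
- Y: Delta compares 1, 1, 7 and picks Heavy; Echo would get 3.
Maximizing over 4, 3, Echo chooses X. Subgame-perfect outcome: (Heavy, X) with payoffs (5, 4).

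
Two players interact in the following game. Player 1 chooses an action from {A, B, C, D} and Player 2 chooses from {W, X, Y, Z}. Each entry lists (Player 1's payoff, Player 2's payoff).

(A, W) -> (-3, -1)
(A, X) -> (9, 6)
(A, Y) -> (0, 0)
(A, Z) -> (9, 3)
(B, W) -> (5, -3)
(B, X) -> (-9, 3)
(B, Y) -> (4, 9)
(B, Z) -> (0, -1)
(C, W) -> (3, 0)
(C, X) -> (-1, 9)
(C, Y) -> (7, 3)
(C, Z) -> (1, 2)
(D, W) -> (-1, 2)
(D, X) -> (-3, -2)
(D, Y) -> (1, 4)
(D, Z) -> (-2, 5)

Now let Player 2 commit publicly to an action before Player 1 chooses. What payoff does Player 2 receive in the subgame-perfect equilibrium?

6

Backward induction with Player 2 moving first.
- W: BR = B, leader payoff -3.
- X: BR = A, leader payoff 6.
- Y: BR = C, leader payoff 3.
- Z: BR = A, leader payoff 3.
Maximizing over -3, 6, 3, 3, Player 2 chooses X. Subgame-perfect outcome: (A, X) with payoffs (9, 6).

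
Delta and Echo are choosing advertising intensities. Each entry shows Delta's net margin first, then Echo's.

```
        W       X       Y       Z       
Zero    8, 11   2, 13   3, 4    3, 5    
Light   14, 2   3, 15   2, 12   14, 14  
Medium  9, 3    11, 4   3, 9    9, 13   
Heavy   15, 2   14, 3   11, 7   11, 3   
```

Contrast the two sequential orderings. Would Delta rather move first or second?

If Delta leads: Echo's best replies are Zero→X, Light→X, Medium→Z, Heavy→Y; Delta's induced payoffs 2, 3, 9, 11; outcome (Heavy, Y), payoffs (11, 7).
If Echo leads: Delta's best replies are W→Heavy, X→Heavy, Y→Heavy, Z→Light; Echo's induced payoffs 2, 3, 7, 14; outcome (Light, Z), payoffs (14, 14).
Delta gets 11 moving first and 14 moving second, so Delta prefers to move second.

second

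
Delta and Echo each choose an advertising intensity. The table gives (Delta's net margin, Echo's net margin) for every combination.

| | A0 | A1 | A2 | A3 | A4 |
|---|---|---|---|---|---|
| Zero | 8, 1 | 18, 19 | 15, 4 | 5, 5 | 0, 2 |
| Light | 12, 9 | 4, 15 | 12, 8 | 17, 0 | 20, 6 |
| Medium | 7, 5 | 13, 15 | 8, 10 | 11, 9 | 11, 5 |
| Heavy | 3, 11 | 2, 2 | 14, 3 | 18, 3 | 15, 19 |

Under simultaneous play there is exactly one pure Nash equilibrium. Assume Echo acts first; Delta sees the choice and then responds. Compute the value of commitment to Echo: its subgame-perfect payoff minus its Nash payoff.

Work backward from Delta's decision.
- A0: BR = Light, leader payoff 9.
- A1: BR = Zero, leader payoff 19.
- A2: BR = Zero, leader payoff 4.
- A3: BR = Heavy, leader payoff 3.
- A4: BR = Light, leader payoff 6.
Among 9, 19, 4, 3, 6, the best is 19 at A1. Subgame-perfect outcome: (Zero, A1) with payoffs (18, 19).
For the simultaneous game, intersect best replies.
Delta's best replies: A0→Light; A1→Zero; A2→Zero; A3→Heavy; A4→Light.
Echo's best replies: Zero→A1; Light→A1; Medium→A1; Heavy→A4.
The unique mutual best reply is (Zero, A1), giving (18, 19).
Echo's commitment gain: 19 − 19 = 0.

0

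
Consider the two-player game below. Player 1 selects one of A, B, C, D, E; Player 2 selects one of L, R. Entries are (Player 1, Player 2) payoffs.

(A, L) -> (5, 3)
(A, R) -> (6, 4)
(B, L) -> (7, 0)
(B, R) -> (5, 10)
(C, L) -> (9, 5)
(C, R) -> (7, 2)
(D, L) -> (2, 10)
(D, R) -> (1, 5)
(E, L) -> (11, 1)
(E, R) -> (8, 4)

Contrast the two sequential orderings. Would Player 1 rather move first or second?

first

If Player 1 leads: Player 2's best replies are A→R, B→R, C→L, D→L, E→R; Player 1's induced payoffs 6, 5, 9, 2, 8; outcome (C, L), payoffs (9, 5).
If Player 2 leads: Player 1's best replies are L→E, R→E; Player 2's induced payoffs 1, 4; outcome (E, R), payoffs (8, 4).
Player 1 gets 9 moving first and 8 moving second, so Player 1 prefers to move first.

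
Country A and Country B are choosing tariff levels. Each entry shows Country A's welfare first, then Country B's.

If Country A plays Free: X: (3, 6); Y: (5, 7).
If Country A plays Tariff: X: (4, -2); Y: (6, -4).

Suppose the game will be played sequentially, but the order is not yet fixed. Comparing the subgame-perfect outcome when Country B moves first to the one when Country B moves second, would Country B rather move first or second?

If Country A leads: Country B's best replies are Free→Y, Tariff→X; Country A's induced payoffs 5, 4; outcome (Free, Y), payoffs (5, 7).
If Country B leads: Country A's best replies are X→Tariff, Y→Tariff; Country B's induced payoffs -2, -4; outcome (Tariff, X), payoffs (4, -2).
Country B gets -2 moving first and 7 moving second, so Country B prefers to move second.

second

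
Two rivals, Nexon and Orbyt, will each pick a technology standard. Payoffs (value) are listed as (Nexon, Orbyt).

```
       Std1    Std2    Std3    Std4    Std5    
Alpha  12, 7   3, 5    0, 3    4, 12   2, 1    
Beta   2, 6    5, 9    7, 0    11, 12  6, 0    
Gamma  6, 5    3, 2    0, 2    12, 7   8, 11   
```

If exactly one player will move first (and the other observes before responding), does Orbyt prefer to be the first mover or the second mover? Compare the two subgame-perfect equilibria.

If Nexon leads: Orbyt's best replies are Alpha→Std4, Beta→Std4, Gamma→Std5; Nexon's induced payoffs 4, 11, 8; outcome (Beta, Std4), payoffs (11, 12).
If Orbyt leads: Nexon's best replies are Std1→Alpha, Std2→Beta, Std3→Beta, Std4→Gamma, Std5→Gamma; Orbyt's induced payoffs 7, 9, 0, 7, 11; outcome (Gamma, Std5), payoffs (8, 11).
Orbyt gets 11 moving first and 12 moving second, so Orbyt prefers to move second.

second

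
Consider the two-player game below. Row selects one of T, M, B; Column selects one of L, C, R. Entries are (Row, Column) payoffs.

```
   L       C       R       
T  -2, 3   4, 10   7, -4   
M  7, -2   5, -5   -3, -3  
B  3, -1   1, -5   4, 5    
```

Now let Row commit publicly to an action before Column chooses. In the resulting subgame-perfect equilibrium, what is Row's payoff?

Solve by backward induction (Row leads).
- T: BR = C, leader payoff 4.
- M: BR = L, leader payoff 7.
- B: BR = R, leader payoff 4.
Maximizing over 4, 7, 4, Row chooses M. Subgame-perfect outcome: (M, L) with payoffs (7, -2).

7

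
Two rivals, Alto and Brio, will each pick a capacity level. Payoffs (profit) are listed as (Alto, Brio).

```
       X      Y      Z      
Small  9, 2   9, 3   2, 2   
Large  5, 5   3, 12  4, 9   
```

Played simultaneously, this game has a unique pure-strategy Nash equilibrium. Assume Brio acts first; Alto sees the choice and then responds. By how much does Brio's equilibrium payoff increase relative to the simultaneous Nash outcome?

Work backward from Alto's decision.
- X: BR = Small, leader payoff 2.
- Y: BR = Small, leader payoff 3.
- Z: BR = Large, leader payoff 9.
Maximizing over 2, 3, 9, Brio chooses Z. Subgame-perfect outcome: (Large, Z) with payoffs (4, 9).
For the simultaneous game, intersect best replies.
Alto's best replies: X→Small; Y→Small; Z→Large.
Brio's best replies: Small→Y; Large→Y.
The unique mutual best reply is (Small, Y), giving (9, 3).
Brio's commitment gain: 9 − 3 = 6.

6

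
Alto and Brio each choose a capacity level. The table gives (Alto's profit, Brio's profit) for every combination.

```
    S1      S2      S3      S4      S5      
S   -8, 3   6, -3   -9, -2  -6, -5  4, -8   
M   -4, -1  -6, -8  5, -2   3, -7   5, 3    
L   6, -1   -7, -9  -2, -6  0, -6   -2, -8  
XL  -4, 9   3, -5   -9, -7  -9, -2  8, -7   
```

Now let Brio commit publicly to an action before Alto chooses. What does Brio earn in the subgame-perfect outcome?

Backward induction with Brio moving first.
- S1: BR = L, leader payoff -1.
- S2: BR = S, leader payoff -3.
- S3: BR = M, leader payoff -2.
- S4: BR = M, leader payoff -7.
- S5: BR = XL, leader payoff -7.
Maximizing over -1, -3, -2, -7, -7, Brio chooses S1. Subgame-perfect outcome: (L, S1) with payoffs (6, -1).

-1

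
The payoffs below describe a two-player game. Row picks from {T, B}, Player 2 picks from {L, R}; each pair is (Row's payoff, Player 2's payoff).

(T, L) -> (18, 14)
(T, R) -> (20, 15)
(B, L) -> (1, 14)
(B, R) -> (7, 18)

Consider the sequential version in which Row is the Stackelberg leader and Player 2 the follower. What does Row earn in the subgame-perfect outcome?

20

Player 2 best-responds to each possible Row move:
- T: Player 2 compares 14, 15 and picks R; Row would get 20.
- B: Player 2 compares 14, 18 and picks R; Row would get 7.
Among 20, 7, the best is 20 at T. Subgame-perfect outcome: (T, R) with payoffs (20, 15).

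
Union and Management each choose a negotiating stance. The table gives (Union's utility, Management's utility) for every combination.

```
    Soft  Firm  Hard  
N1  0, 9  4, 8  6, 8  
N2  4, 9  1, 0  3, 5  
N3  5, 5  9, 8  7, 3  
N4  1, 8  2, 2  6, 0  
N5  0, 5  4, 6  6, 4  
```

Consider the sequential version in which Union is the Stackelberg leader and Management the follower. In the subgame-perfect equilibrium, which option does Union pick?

N3

Backward induction with Union moving first.
- N1: Management compares 9, 8, 8 and picks Soft; Union would get 0.
- N2: Management compares 9, 0, 5 and picks Soft; Union would get 4.
- N3: Management compares 5, 8, 3 and picks Firm; Union would get 9.
- N4: Management compares 8, 2, 0 and picks Soft; Union would get 1.
- N5: Management compares 5, 6, 4 and picks Firm; Union would get 4.
Among 0, 4, 9, 1, 4, the best is 9 at N3. Subgame-perfect outcome: (N3, Firm) with payoffs (9, 8).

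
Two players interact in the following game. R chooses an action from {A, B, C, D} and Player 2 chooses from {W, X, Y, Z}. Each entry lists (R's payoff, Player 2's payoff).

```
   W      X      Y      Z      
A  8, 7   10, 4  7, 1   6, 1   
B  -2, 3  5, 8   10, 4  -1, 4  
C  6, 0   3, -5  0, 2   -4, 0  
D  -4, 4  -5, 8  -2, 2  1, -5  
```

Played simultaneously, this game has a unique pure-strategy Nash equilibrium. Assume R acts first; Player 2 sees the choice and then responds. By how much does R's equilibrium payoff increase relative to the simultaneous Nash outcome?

0

Backward induction with R moving first.
- A: BR = W, leader payoff 8.
- B: BR = X, leader payoff 5.
- C: BR = Y, leader payoff 0.
- D: BR = X, leader payoff -5.
R's induced payoffs are 8, 5, 0, -5, so R commits to A. Subgame-perfect outcome: (A, W) with payoffs (8, 7).
Under simultaneous play:
R's best replies: W→A; X→A; Y→B; Z→A.
Player 2's best replies: A→W; B→X; C→Y; D→X.
Only (A, W) has each player best-responding; Nash payoffs (8, 7).
R's commitment gain: 8 − 8 = 0.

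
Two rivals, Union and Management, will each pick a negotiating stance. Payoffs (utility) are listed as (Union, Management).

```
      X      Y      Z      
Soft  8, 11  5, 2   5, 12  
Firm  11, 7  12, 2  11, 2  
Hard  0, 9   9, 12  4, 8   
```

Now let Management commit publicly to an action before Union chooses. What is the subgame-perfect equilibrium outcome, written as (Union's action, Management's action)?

Union best-responds to each possible Management move:
- X → Union plays Firm (best of 8, 11, 0); Management gets 7.
- Y → Union plays Firm (best of 5, 12, 9); Management gets 2.
- Z → Union plays Firm (best of 5, 11, 4); Management gets 2.
Among 7, 2, 2, the best is 7 at X. Subgame-perfect outcome: (Firm, X) with payoffs (11, 7).

(Firm, X)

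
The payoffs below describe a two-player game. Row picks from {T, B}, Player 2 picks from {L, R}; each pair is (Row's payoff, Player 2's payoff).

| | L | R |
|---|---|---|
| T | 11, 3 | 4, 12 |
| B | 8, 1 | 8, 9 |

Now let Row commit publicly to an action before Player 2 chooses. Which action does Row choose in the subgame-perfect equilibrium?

Solve by backward induction (Row leads).
- T: Player 2 compares 3, 12 and picks R; Row would get 4.
- B: Player 2 compares 1, 9 and picks R; Row would get 8.
Row's induced payoffs are 4, 8, so Row commits to B. Subgame-perfect outcome: (B, R) with payoffs (8, 9).

B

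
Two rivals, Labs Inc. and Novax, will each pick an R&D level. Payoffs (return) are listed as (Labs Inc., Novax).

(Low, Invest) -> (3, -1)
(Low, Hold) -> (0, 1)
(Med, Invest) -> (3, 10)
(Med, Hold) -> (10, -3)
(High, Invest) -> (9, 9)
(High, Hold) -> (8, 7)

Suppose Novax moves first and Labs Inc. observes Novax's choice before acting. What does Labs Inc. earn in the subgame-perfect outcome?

9

Work backward from Labs Inc.'s decision.
- Invest: Labs Inc. compares 3, 3, 9 and picks High; Novax would get 9.
- Hold: Labs Inc. compares 0, 10, 8 and picks Med; Novax would get -3.
Maximizing over 9, -3, Novax chooses Invest. Subgame-perfect outcome: (High, Invest) with payoffs (9, 9).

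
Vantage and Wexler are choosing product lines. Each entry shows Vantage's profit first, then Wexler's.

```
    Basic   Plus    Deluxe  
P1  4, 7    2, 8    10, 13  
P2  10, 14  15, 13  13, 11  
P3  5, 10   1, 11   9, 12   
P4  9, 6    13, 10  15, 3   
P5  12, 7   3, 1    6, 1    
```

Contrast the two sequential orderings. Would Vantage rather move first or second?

second

If Vantage leads: Wexler's best replies are P1→Deluxe, P2→Basic, P3→Deluxe, P4→Plus, P5→Basic; Vantage's induced payoffs 10, 10, 9, 13, 12; outcome (P4, Plus), payoffs (13, 10).
If Wexler leads: Vantage's best replies are Basic→P5, Plus→P2, Deluxe→P4; Wexler's induced payoffs 7, 13, 3; outcome (P2, Plus), payoffs (15, 13).
Vantage gets 13 moving first and 15 moving second, so Vantage prefers to move second.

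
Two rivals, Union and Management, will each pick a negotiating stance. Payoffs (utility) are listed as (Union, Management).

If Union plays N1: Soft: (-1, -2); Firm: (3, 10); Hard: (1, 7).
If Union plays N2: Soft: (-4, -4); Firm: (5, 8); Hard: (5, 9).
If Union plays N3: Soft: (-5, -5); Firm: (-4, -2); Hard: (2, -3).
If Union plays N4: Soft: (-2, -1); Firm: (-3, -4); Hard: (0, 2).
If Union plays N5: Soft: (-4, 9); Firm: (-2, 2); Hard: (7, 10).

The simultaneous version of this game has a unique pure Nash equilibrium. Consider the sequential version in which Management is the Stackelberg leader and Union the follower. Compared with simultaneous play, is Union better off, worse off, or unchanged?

unchanged

Work backward from Union's decision.
- Soft: BR = N1, leader payoff -2.
- Firm: BR = N2, leader payoff 8.
- Hard: BR = N5, leader payoff 10.
Management's induced payoffs are -2, 8, 10, so Management commits to Hard. Subgame-perfect outcome: (N5, Hard) with payoffs (7, 10).
Now find the simultaneous Nash equilibrium.
Union's best replies: Soft→N1; Firm→N2; Hard→N5.
Management's best replies: N1→Firm; N2→Hard; N3→Firm; N4→Hard; N5→Hard.
The unique mutual best reply is (N5, Hard), giving (7, 10).
Union earns 7 sequentially versus 7 at the Nash outcome: unchanged.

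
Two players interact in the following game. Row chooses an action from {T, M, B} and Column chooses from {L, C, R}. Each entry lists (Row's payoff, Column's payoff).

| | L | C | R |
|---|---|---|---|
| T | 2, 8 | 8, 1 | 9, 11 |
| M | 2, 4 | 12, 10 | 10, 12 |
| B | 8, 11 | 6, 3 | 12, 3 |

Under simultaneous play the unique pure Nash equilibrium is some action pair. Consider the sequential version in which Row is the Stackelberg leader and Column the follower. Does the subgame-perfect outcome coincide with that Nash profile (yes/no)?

Backward induction with Row moving first.
- T: Column compares 8, 1, 11 and picks R; Row would get 9.
- M: Column compares 4, 10, 12 and picks R; Row would get 10.
- B: Column compares 11, 3, 3 and picks L; Row would get 8.
Maximizing over 9, 10, 8, Row chooses M. Subgame-perfect outcome: (M, R) with payoffs (10, 12).
Now find the simultaneous Nash equilibrium.
Row's best replies: L→B; C→M; R→B.
Column's best replies: T→R; M→R; B→L.
The unique mutual best reply is (B, L), giving (8, 11).
Sequential outcome (M, R) differs from the Nash profile (B, L).

no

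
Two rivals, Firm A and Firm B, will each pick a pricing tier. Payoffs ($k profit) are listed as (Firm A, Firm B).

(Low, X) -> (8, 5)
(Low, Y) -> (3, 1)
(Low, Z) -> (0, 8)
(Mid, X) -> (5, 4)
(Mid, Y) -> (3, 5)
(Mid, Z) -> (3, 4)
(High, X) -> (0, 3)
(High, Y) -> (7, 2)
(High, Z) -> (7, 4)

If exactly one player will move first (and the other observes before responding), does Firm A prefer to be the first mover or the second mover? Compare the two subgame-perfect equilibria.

If Firm A leads: Firm B's best replies are Low→Z, Mid→Y, High→Z; Firm A's induced payoffs 0, 3, 7; outcome (High, Z), payoffs (7, 4).
If Firm B leads: Firm A's best replies are X→Low, Y→High, Z→High; Firm B's induced payoffs 5, 2, 4; outcome (Low, X), payoffs (8, 5).
Firm A gets 7 moving first and 8 moving second, so Firm A prefers to move second.

second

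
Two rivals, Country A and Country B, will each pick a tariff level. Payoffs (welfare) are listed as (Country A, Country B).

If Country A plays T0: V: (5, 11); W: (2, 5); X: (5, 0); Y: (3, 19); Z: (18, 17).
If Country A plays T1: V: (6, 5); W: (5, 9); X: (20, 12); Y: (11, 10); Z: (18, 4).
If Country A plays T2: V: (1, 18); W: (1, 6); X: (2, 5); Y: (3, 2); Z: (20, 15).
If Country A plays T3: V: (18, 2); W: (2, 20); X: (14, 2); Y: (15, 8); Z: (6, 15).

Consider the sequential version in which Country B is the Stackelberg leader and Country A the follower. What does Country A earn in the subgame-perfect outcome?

Work backward from Country A's decision.
- V: BR = T3, leader payoff 2.
- W: BR = T1, leader payoff 9.
- X: BR = T1, leader payoff 12.
- Y: BR = T3, leader payoff 8.
- Z: BR = T2, leader payoff 15.
Maximizing over 2, 9, 12, 8, 15, Country B chooses Z. Subgame-perfect outcome: (T2, Z) with payoffs (20, 15).

20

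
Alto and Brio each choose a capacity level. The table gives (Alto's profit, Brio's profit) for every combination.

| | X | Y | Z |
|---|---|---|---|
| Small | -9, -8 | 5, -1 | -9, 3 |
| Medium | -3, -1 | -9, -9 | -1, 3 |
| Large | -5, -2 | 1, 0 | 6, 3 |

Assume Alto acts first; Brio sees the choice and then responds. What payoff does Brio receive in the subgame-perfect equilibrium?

Solve by backward induction (Alto leads).
- Small → Brio plays Z (best of -8, -1, 3); Alto gets -9.
- Medium → Brio plays Z (best of -1, -9, 3); Alto gets -1.
- Large → Brio plays Z (best of -2, 0, 3); Alto gets 6.
Alto's induced payoffs are -9, -1, 6, so Alto commits to Large. Subgame-perfect outcome: (Large, Z) with payoffs (6, 3).

3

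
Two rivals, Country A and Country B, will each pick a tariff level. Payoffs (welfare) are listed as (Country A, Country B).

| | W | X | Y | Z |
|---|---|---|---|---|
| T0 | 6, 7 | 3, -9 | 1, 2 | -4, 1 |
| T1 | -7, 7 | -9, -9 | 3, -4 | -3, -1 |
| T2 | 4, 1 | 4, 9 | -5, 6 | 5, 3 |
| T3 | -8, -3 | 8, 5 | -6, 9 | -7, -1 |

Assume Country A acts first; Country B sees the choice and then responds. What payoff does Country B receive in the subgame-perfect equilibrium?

7

Work backward from Country B's decision.
- T0: BR = W, leader payoff 6.
- T1: BR = W, leader payoff -7.
- T2: BR = X, leader payoff 4.
- T3: BR = Y, leader payoff -6.
Maximizing over 6, -7, 4, -6, Country A chooses T0. Subgame-perfect outcome: (T0, W) with payoffs (6, 7).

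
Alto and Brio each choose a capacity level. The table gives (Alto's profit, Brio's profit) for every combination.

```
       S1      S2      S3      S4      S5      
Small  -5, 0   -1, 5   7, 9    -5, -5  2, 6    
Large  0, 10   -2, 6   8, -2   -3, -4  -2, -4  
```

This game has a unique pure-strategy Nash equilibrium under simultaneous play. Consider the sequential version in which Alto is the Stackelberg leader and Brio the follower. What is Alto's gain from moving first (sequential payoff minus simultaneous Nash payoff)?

Brio best-responds to each possible Alto move:
- Small → Brio plays S3 (best of 0, 5, 9, -5, 6); Alto gets 7.
- Large → Brio plays S1 (best of 10, 6, -2, -4, -4); Alto gets 0.
Alto's induced payoffs are 7, 0, so Alto commits to Small. Subgame-perfect outcome: (Small, S3) with payoffs (7, 9).
Under simultaneous play:
Alto's best replies: S1→Large; S2→Small; S3→Large; S4→Large; S5→Small.
Brio's best replies: Small→S3; Large→S1.
Only (Large, S1) has each player best-responding; Nash payoffs (0, 10).
Alto's commitment gain: 7 − 0 = 7.

7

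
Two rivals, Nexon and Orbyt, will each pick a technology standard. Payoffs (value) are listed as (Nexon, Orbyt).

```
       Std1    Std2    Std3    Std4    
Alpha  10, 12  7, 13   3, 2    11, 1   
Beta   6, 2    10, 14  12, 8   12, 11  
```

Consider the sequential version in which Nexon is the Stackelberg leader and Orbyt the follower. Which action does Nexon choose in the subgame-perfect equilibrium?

Solve by backward induction (Nexon leads).
- Alpha: Orbyt compares 12, 13, 2, 1 and picks Std2; Nexon would get 7.
- Beta: Orbyt compares 2, 14, 8, 11 and picks Std2; Nexon would get 10.
Nexon's induced payoffs are 7, 10, so Nexon commits to Beta. Subgame-perfect outcome: (Beta, Std2) with payoffs (10, 14).

Beta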